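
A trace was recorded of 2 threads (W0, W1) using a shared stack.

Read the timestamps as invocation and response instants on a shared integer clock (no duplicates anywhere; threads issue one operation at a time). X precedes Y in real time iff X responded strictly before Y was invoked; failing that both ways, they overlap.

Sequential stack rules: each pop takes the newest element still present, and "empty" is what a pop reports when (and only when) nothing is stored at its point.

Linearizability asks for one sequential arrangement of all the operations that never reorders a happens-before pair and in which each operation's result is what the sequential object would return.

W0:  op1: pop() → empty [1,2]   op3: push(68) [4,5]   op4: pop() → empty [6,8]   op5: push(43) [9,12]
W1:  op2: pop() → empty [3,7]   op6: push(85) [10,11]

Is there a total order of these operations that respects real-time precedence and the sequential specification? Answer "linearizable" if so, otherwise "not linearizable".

not linearizable

events 1..7 are fine; event 8 — the response of op4 at time 8 — makes the prefix non-linearizable
checked exhaustively: 3 real-time-consistent orders of 4 completed operations, zero legal stack replays
take op1, op2, op3, op4: step 4 already fails, because op4 pop() → empty cannot occur there
take op1, op3, op2, op4: step 3 already fails, because op2 pop() → empty cannot occur there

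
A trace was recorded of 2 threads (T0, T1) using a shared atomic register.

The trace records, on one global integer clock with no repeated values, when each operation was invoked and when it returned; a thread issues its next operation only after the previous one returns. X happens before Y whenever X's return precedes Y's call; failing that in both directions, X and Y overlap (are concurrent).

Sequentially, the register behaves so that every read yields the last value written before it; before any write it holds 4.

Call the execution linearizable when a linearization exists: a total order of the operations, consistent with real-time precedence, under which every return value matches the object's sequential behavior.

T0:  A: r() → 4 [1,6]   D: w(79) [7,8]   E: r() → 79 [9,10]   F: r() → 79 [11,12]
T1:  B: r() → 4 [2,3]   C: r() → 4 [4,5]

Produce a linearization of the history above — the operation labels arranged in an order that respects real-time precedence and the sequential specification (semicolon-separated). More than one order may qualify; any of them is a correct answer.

A; B; C; D; E; F

1. A r() → 4, leaving value 4
2. B r() → 4, leaving value 4
3. C r() → 4, leaving value 4
4. D w(79), leaving value 79
5. E r() → 79, leaving value 79
6. F r() → 79, leaving value 79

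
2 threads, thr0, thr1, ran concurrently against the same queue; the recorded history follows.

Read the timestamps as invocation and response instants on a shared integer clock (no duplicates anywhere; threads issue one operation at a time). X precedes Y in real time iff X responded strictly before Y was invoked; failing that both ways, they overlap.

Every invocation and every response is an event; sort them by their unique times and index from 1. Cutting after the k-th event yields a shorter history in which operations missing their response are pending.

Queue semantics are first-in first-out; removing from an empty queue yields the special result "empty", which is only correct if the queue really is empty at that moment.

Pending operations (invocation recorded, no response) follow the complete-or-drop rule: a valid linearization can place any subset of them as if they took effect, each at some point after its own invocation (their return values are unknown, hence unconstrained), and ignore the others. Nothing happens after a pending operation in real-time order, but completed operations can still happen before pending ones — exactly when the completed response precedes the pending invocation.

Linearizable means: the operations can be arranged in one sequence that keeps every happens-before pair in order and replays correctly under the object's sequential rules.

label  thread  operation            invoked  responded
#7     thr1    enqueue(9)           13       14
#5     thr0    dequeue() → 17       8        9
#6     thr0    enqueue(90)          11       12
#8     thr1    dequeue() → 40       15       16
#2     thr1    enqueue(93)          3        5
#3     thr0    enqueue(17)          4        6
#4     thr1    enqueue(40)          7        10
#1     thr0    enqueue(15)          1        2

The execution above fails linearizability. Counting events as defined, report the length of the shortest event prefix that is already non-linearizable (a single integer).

a valid linearization of events 1..8 exists, for instance #1, #2, #3:
1. #1 enqueue(15), leaving queue <15>
2. #2 enqueue(93), leaving queue <15,93>
3. #3 enqueue(17), leaving queue <15,93,17>
at event 9 (#5's time-9 response) nothing linearizes any more
completion choices over the 1 pending operation (#4) were checked; none helps
for example #1, #2, #3, #5 (pending dropped) fails at step 4: #5 dequeue() → 17 is not legal there
for example #1, #3, #2, #5 (pending dropped) fails at step 4: #5 dequeue() → 17 is not legal there

9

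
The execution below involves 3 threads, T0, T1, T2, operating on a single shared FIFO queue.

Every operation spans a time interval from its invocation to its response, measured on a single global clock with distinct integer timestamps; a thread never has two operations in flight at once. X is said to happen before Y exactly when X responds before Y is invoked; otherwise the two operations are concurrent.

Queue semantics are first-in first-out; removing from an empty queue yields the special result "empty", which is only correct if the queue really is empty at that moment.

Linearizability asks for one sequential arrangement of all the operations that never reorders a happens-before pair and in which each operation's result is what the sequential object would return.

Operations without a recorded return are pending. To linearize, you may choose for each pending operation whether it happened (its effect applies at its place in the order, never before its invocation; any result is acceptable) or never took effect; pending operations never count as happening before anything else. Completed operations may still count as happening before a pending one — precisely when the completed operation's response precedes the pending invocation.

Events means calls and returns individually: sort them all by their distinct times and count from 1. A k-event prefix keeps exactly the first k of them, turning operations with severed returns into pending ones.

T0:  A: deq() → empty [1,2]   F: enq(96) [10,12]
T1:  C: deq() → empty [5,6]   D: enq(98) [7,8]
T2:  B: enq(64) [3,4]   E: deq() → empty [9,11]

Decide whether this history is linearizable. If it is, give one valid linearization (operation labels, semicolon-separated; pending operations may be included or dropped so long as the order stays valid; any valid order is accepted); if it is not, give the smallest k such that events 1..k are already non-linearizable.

not linearizable — minimal violating prefix: 6 events

events 1..5 are fine; event 6 — the response of C at time 6 — makes the prefix non-linearizable
a single order respects real time; the 3 completed FIFO queue operations fail replay along it
one such order, A, B, C, breaks at step 3 where C deq() → empty is illegal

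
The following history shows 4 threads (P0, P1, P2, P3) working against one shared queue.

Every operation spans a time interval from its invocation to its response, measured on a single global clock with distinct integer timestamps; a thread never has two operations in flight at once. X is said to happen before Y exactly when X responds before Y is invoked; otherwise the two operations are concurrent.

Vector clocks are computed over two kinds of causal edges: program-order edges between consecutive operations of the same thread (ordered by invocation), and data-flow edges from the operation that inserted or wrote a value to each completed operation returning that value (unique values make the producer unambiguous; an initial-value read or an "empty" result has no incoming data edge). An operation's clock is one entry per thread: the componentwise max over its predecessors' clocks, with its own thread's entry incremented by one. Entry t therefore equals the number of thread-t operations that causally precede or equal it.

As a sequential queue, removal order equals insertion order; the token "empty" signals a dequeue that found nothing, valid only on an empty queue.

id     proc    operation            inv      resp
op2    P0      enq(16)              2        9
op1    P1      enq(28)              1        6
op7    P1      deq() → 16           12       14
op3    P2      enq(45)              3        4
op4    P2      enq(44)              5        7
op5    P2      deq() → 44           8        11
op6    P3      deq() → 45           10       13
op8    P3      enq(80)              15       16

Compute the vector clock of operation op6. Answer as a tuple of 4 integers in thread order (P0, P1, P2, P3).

(0, 0, 1, 1)

root op op3, invoked 3: fresh clock plus P2's own tick → (0, 0, 1, 0)
root op op1, invoked 1: fresh clock plus P1's own tick → (0, 1, 0, 0)
root op op2, invoked 2: fresh clock plus P0's own tick → (1, 0, 0, 0)
invoked at 10, op6 merges VC(op3)=(0, 0, 1, 0) and bumps P3's slot → (0, 0, 1, 1)
invoked at 5, op4 merges VC(op3)=(0, 0, 1, 0) and bumps P2's slot → (0, 0, 2, 0)
invoked at 15, op8 merges VC(op6)=(0, 0, 1, 1) and bumps P3's slot → (0, 0, 1, 2)
invoked at 8, op5 merges VC(op4)=(0, 0, 2, 0) and bumps P2's slot → (0, 0, 3, 0)
invoked at 12, op7 merges VC(op1)=(0, 1, 0, 0), VC(op2)=(1, 0, 0, 0) and bumps P1's slot → (1, 2, 0, 0)
target: VC(op6) = (0, 0, 1, 1)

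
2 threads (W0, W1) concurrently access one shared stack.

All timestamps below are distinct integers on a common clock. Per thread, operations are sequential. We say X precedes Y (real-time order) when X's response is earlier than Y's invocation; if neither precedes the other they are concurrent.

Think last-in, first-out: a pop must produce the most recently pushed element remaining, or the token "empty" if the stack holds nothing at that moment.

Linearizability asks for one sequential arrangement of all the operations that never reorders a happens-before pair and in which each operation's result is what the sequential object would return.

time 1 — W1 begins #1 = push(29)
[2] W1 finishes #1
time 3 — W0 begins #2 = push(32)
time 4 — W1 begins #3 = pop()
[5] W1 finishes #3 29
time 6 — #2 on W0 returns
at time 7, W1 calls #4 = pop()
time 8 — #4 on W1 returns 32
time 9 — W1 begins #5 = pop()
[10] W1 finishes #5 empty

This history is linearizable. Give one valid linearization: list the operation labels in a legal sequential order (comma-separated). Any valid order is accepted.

#1, #3, #2, #4, #5

step 1: #1 push(29) — stack <29>
step 2: #3 pop() → 29 — stack <>
step 3: #2 push(32) — stack <32>
step 4: #4 pop() → 32 — stack <>
step 5: #5 pop() → empty — stack <>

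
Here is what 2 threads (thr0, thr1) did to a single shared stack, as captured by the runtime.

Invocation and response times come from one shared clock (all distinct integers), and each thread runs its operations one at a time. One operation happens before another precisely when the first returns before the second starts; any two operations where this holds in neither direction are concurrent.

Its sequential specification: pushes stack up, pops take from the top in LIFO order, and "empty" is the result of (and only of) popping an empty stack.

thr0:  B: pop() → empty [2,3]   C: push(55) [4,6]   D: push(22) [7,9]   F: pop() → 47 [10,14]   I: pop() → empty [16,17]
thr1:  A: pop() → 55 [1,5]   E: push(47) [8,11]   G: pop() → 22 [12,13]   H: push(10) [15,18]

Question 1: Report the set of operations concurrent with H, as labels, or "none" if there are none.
I

H spans [15,18]; an op avoiding the whole window 15..18 is ordered, any other is concurrent
A [1,5]: before
B [2,3]: before
C [4,6]: before
D [7,9]: before
E [8,11]: before
F [10,14]: before
G [12,13]: before
I [16,17]: concurrent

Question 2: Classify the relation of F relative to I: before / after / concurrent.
before

F spans [10,14], I spans [16,17]
resp(F)=14 < inv(I)=16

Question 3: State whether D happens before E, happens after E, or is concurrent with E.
concurrent

D spans [7,9], E spans [8,11]
the intervals overlap in both directions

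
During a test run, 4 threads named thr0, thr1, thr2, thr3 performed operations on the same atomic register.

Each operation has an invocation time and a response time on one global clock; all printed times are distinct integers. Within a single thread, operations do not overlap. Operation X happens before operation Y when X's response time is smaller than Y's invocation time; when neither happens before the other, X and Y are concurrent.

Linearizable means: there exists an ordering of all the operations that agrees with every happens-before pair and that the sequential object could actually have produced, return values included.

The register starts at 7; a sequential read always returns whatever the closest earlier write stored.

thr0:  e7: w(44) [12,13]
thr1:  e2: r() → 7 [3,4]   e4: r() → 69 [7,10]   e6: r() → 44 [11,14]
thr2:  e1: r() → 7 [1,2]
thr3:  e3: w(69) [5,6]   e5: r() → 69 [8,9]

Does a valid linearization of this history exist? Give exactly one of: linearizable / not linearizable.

linearizable

witness order: e1, e2, e3, e4, e5, e7, e6
1. e1 r() → 7, leaving value 7
2. e2 r() → 7, leaving value 7
3. e3 w(69), leaving value 69
4. e4 r() → 69, leaving value 69
5. e5 r() → 69, leaving value 69
6. e7 w(44), leaving value 44
7. e6 r() → 44, leaving value 44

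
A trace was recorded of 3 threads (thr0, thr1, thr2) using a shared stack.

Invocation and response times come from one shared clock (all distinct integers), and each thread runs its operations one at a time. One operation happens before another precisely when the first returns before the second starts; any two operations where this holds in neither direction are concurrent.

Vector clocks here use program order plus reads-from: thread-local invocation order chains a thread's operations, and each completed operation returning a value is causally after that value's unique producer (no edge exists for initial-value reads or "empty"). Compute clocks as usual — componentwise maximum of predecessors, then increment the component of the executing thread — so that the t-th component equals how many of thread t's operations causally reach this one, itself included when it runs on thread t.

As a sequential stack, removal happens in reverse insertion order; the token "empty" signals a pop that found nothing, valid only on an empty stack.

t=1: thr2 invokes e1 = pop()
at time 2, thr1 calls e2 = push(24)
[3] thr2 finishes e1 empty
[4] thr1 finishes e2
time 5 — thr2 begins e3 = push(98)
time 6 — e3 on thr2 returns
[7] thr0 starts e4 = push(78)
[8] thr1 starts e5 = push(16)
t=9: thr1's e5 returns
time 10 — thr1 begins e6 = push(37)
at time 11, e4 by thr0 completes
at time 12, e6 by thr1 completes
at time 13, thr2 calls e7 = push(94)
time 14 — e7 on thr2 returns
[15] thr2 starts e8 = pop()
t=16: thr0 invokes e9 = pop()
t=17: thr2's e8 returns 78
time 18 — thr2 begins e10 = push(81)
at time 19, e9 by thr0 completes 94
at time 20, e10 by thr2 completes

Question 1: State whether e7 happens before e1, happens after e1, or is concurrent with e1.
after

e7 spans [13,14], e1 spans [1,3]
resp(e1)=3 < inv(e7)=13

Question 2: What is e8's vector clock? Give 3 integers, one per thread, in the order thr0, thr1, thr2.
(1, 0, 4)

e1, invoked 1, has no incoming edges; only thr2's bump applies → (0, 0, 1)
e2, invoked 2, has no incoming edges; only thr1's bump applies → (0, 1, 0)
e4, invoked 7, has no incoming edges; only thr0's bump applies → (1, 0, 0)
merge at e3 (invoked 5): VC(e1)=(0, 0, 1), own-thread bump on thr2 → (0, 0, 2)
merge at e5 (invoked 8): VC(e2)=(0, 1, 0), own-thread bump on thr1 → (0, 2, 0)
merge at e7 (invoked 13): VC(e3)=(0, 0, 2), own-thread bump on thr2 → (0, 0, 3)
merge at e6 (invoked 10): VC(e5)=(0, 2, 0), own-thread bump on thr1 → (0, 3, 0)
merge at e8 (invoked 15): VC(e4)=(1, 0, 0), VC(e7)=(0, 0, 3), own-thread bump on thr2 → (1, 0, 4)
merge at e9 (invoked 16): VC(e4)=(1, 0, 0), VC(e7)=(0, 0, 3), own-thread bump on thr0 → (2, 0, 3)
merge at e10 (invoked 18): VC(e8)=(1, 0, 4), own-thread bump on thr2 → (1, 0, 5)
target: VC(e8) = (1, 0, 4)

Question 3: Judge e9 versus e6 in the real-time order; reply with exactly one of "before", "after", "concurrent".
after

e9 spans [16,19], e6 spans [10,12]
resp(e6)=12 < inv(e9)=16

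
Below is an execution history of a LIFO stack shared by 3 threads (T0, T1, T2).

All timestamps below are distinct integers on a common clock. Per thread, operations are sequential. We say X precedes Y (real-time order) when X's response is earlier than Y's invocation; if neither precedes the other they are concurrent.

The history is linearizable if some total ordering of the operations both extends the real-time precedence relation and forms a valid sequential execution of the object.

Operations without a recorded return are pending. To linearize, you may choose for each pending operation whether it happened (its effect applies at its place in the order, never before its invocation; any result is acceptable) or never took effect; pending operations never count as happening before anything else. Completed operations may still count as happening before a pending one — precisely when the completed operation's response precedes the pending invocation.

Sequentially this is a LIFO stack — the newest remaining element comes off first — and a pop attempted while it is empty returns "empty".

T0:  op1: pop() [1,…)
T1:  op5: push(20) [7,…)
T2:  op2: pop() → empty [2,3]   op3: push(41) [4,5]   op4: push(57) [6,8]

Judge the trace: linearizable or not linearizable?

linearizable

witness order: op1, op2, op3, op4
after step 1 (op1 pop() (pending, included)): stack <>
after step 2 (op2 pop() → empty): stack <>
after step 3 (op3 push(41)): stack <41>
after step 4 (op4 push(57)): stack <41,57>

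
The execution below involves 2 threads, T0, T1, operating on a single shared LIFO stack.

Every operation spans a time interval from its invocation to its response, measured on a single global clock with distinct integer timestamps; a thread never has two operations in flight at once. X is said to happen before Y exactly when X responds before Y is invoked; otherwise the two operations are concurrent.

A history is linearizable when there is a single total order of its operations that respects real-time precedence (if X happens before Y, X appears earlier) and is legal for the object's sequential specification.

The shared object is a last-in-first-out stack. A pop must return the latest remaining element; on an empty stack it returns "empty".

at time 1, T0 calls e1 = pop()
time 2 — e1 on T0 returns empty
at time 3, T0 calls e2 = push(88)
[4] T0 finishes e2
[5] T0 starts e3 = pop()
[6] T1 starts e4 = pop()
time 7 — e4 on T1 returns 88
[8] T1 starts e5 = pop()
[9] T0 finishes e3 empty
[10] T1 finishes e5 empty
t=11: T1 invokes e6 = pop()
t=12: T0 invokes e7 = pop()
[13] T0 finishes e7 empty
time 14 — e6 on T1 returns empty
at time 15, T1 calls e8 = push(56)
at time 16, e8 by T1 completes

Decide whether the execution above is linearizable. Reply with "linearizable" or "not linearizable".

linearizable

one valid linearization: e1, e2, e4, e3, e5, e6, e7, e8
1. e1 pop() → empty, leaving stack <>
2. e2 push(88), leaving stack <88>
3. e4 pop() → 88, leaving stack <>
4. e3 pop() → empty, leaving stack <>
5. e5 pop() → empty, leaving stack <>
6. e6 pop() → empty, leaving stack <>
7. e7 pop() → empty, leaving stack <>
8. e8 push(56), leaving stack <56>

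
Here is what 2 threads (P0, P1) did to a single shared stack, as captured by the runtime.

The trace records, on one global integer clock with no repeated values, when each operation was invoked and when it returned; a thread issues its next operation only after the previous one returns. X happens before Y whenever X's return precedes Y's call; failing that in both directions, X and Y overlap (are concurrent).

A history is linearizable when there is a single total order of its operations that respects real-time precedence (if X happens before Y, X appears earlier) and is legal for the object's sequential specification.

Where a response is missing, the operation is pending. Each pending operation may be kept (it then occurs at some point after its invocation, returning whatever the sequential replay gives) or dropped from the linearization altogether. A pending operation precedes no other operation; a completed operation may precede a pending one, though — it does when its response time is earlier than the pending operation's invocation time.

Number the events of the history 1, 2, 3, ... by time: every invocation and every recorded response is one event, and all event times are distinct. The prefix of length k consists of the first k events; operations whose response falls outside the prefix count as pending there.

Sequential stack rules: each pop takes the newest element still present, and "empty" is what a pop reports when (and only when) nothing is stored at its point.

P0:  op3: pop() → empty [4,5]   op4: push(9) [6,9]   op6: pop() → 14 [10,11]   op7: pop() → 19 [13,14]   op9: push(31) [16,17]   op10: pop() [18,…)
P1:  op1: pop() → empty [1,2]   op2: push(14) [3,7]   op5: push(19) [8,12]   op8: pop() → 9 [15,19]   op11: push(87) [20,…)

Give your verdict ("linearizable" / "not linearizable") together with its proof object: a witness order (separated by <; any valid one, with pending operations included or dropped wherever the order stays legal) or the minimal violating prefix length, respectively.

after step 1 (op1 pop() → empty): stack <>
after step 2 (op3 pop() → empty): stack <>
after step 3 (op4 push(9)): stack <9>
after step 4 (op2 push(14)): stack <9,14>
after step 5 (op6 pop() → 14): stack <9>
after step 6 (op5 push(19)): stack <9,19>
after step 7 (op7 pop() → 19): stack <9>
after step 8 (op8 pop() → 9): stack <>
after step 9 (op9 push(31)): stack <31>

linearizable — witness: op1 < op3 < op4 < op2 < op6 < op5 < op7 < op8 < op9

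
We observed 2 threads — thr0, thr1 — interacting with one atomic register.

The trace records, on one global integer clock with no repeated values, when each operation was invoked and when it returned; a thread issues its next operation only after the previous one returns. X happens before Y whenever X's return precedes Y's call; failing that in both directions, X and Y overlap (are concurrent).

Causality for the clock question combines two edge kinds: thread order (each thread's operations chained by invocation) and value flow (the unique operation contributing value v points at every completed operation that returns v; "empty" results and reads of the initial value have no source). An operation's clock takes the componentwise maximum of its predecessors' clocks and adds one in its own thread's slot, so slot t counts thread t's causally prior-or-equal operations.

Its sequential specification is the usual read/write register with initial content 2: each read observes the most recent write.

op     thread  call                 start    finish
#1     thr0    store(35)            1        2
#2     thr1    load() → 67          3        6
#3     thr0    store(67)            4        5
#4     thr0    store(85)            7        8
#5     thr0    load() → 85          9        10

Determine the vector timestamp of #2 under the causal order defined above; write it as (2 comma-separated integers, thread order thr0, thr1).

(2, 1)

invoked at 1, #1 has no predecessors; its own thr0 bump gives (1, 0)
#3, invoked 4, takes VC(#1)=(1, 0) under max, adds 1 for thr0 → (2, 0)
#2, invoked 3, takes VC(#3)=(2, 0) under max, adds 1 for thr1 → (2, 1)
#4, invoked 7, takes VC(#3)=(2, 0) under max, adds 1 for thr0 → (3, 0)
#5, invoked 9, takes VC(#4)=(3, 0) under max, adds 1 for thr0 → (4, 0)
target: VC(#2) = (2, 1)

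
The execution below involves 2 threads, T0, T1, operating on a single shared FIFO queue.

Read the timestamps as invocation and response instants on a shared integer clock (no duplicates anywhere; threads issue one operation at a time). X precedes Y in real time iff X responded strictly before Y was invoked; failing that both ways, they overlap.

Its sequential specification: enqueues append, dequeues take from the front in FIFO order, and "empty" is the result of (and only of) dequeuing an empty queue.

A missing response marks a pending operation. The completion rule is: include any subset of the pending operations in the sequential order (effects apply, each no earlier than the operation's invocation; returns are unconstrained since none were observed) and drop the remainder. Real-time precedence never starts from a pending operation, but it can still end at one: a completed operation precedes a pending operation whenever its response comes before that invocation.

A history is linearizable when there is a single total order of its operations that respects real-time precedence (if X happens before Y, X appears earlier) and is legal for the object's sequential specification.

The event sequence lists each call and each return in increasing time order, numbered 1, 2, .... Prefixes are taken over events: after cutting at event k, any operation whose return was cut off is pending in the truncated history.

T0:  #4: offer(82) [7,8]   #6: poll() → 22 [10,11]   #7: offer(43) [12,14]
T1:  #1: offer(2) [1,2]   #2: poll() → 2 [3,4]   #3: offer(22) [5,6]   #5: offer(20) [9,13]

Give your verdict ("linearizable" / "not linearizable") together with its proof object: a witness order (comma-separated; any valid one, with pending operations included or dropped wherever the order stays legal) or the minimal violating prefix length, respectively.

step 1: #1 offer(2) — queue <2>
step 2: #2 poll() → 2 — queue <>
step 3: #3 offer(22) — queue <22>
step 4: #4 offer(82) — queue <22,82>
step 5: #5 offer(20) — queue <22,82,20>
step 6: #6 poll() → 22 — queue <82,20>
step 7: #7 offer(43) — queue <82,20,43>

linearizable — witness: #1, #2, #3, #4, #5, #6, #7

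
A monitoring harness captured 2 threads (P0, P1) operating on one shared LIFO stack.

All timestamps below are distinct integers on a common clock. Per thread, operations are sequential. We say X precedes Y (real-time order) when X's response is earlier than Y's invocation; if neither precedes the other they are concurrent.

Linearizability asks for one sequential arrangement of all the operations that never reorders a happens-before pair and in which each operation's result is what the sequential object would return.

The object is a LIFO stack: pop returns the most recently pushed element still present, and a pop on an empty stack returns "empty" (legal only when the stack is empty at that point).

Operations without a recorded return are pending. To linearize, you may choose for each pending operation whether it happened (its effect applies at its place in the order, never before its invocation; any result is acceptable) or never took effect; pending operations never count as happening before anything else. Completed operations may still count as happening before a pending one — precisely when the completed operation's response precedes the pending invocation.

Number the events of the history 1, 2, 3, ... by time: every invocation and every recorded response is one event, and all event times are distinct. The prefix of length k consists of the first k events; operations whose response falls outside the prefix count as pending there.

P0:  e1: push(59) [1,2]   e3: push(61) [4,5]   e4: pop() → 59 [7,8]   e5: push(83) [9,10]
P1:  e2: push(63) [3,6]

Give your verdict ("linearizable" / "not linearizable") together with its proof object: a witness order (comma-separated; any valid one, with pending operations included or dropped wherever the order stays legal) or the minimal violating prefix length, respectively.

not linearizable — minimal violating prefix: 8 events

already the first 8 events (up to e4's response at time 8) admit no linearization; the first 7 still do
real-time-consistent orders of the 4 completed operations: 2 — all fail the LIFO stack replay
sample order e1, e2, e3, e4 stalls at step 4 — e4 pop() → 59 has no legal effect
sample order e1, e3, e2, e4 stalls at step 4 — e4 pop() → 59 has no legal effect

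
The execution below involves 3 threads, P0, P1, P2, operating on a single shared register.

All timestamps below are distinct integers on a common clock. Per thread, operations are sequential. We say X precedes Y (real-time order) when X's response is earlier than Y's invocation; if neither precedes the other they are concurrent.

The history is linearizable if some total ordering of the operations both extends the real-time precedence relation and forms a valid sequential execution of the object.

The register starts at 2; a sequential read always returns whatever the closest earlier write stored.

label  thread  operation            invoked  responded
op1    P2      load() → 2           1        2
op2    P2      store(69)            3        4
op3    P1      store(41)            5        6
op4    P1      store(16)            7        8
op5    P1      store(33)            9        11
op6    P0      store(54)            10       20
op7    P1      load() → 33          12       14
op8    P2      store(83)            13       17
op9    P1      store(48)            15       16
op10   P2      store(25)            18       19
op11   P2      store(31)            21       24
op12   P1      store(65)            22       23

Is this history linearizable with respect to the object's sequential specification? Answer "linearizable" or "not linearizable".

one valid linearization: op1, op2, op3, op4, op5, op7, op6, op8, op9, op10, op11, op12
after step 1 (op1 load() → 2): value 2
after step 2 (op2 store(69)): value 69
after step 3 (op3 store(41)): value 41
after step 4 (op4 store(16)): value 16
after step 5 (op5 store(33)): value 33
after step 6 (op7 load() → 33): value 33
after step 7 (op6 store(54)): value 54
after step 8 (op8 store(83)): value 83
after step 9 (op9 store(48)): value 48
after step 10 (op10 store(25)): value 25
after step 11 (op11 store(31)): value 31
after step 12 (op12 store(65)): value 65

linearizable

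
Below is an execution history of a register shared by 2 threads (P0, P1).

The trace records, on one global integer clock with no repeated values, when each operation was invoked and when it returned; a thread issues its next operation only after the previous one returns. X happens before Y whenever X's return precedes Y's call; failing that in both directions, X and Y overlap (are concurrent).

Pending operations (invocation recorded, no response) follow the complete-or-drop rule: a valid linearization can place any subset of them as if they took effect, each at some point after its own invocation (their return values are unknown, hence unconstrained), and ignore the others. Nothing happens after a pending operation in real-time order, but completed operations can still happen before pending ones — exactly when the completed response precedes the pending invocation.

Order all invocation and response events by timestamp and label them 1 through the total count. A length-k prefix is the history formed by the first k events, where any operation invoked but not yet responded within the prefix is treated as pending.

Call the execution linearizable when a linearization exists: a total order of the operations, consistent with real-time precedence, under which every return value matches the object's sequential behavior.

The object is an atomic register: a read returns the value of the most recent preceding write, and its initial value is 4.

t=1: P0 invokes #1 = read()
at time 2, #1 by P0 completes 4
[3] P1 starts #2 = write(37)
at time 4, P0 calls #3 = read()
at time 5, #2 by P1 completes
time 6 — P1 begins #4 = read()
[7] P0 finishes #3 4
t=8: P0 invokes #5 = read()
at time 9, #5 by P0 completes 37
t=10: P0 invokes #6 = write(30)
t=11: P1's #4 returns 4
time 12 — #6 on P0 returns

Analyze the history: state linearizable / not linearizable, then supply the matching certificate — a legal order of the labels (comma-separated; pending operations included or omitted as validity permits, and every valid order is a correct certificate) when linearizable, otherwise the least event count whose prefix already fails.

cut after 10 events: linearizable; cut after 11 events (#4 responds, time 11): not linearizable
real-time-consistent orders of the 5 completed operations: 5 — all fail the register replay
no escape via the 1 pending operation (#6): every completion choice fails
take #1, #2, #3, #4, #5 (pending dropped): step 3 already fails, because #3 read() → 4 cannot occur there
take #1, #2, #3, #5, #4 (pending dropped): step 3 already fails, because #3 read() → 4 cannot occur there

not linearizable — minimal violating prefix: 11 events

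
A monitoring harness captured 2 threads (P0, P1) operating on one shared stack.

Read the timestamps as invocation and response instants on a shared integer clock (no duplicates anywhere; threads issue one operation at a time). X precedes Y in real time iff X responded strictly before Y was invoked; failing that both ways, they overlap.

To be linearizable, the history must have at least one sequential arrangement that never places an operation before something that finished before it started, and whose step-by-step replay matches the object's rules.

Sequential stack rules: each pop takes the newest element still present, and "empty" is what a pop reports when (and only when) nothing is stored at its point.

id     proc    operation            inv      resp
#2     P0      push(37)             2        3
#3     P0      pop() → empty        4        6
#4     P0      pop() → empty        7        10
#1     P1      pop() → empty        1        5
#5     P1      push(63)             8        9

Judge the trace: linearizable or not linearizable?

not linearizable

through event 5 a valid linearization exists; event 6 (#3 responding at time 6) ends that
no legal order exists: 3 real-time-consistent candidates over 3 completed stack operations, all rejected
sample order #1, #2, #3 stalls at step 3 — #3 pop() → empty has no legal effect
sample order #2, #1, #3 stalls at step 2 — #1 pop() → empty has no legal effect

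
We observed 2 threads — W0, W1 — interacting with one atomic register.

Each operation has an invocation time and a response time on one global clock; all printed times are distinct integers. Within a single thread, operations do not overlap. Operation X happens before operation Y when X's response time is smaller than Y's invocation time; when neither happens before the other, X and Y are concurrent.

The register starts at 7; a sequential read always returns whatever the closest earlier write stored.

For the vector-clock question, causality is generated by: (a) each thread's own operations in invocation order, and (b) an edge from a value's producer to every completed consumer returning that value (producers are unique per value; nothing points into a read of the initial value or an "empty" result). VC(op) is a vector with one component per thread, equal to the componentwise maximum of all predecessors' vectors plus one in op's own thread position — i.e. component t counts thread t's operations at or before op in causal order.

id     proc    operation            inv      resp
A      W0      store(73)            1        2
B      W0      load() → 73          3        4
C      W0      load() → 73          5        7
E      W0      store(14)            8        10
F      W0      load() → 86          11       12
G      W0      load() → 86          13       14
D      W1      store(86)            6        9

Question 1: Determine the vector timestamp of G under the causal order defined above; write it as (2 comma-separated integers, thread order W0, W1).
no predecessors for D (invoked 6): W1 increments from zero → (0, 1)
no predecessors for A (invoked 1): W0 increments from zero → (1, 0)
B, invoked 3, takes VC(A)=(1, 0) under max, adds 1 for W0 → (2, 0)
C, invoked 5, takes VC(A)=(1, 0), VC(B)=(2, 0) under max, adds 1 for W0 → (3, 0)
E, invoked 8, takes VC(C)=(3, 0) under max, adds 1 for W0 → (4, 0)
F, invoked 11, takes VC(D)=(0, 1), VC(E)=(4, 0) under max, adds 1 for W0 → (5, 1)
G, invoked 13, takes VC(D)=(0, 1), VC(F)=(5, 1) under max, adds 1 for W0 → (6, 1)
target: VC(G) = (6, 1)

(6, 1)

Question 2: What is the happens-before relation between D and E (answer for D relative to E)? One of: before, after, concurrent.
D spans [6,9], E spans [8,10]
the intervals overlap in both directions

concurrent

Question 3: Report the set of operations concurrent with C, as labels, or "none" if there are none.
C spans [5,7]: anything still running between times 5 and 7 counts as concurrent
A [1,2]: before
B [3,4]: before
D [6,9]: concurrent
E [8,10]: after
F [11,12]: after
G [13,14]: after

D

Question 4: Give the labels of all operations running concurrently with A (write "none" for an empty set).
overlap test against A [1,2]: concurrent iff the interval meets 1..2
B [3,4]: after
C [5,7]: after
D [6,9]: after
E [8,10]: after
F [11,12]: after
G [13,14]: after

none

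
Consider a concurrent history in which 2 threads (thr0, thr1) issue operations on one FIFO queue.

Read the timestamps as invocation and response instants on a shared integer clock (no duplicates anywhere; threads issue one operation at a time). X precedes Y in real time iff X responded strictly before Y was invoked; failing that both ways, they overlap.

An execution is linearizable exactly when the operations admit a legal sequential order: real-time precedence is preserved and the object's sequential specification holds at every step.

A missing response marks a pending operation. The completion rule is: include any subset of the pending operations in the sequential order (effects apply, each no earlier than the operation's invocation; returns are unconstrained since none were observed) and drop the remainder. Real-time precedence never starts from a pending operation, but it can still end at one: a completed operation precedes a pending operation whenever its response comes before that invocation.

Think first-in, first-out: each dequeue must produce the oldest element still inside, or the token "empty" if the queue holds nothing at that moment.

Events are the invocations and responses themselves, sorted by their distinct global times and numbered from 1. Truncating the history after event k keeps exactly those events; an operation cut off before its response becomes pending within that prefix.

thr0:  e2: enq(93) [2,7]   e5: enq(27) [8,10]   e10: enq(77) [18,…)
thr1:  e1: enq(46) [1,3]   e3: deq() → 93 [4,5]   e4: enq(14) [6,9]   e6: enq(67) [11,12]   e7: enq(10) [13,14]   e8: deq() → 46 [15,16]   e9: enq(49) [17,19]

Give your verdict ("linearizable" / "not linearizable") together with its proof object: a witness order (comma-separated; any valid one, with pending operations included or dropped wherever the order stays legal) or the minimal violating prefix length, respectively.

after step 1 (e2 enq(93)): queue <93>
after step 2 (e1 enq(46)): queue <93,46>
after step 3 (e3 deq() → 93): queue <46>
after step 4 (e4 enq(14)): queue <46,14>
after step 5 (e5 enq(27)): queue <46,14,27>
after step 6 (e6 enq(67)): queue <46,14,27,67>
after step 7 (e7 enq(10)): queue <46,14,27,67,10>
after step 8 (e8 deq() → 46): queue <14,27,67,10>
after step 9 (e9 enq(49)): queue <14,27,67,10,49>

linearizable — witness: e2, e1, e3, e4, e5, e6, e7, e8, e9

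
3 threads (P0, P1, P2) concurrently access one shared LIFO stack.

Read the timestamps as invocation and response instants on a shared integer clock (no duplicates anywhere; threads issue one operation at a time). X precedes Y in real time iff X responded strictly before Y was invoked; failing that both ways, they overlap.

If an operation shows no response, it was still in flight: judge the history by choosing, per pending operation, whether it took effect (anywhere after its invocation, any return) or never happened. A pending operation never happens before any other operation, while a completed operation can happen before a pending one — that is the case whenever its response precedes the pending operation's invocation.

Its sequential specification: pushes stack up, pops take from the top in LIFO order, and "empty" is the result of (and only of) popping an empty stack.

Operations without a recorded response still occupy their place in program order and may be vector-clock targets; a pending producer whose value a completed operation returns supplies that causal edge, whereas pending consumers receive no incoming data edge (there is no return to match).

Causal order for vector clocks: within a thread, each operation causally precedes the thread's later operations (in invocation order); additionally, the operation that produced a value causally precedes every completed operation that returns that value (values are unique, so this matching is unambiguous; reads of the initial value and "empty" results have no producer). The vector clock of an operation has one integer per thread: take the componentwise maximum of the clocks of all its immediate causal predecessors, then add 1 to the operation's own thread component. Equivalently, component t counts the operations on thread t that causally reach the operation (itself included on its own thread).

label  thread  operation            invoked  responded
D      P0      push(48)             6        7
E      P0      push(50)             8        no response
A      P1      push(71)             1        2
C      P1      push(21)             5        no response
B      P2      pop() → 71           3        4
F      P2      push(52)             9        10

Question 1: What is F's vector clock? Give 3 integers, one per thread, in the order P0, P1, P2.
(0, 1, 2)

A, invoked 1, has no incoming edges; only P1's bump applies → (0, 1, 0)
D, invoked 6, has no incoming edges; only P0's bump applies → (1, 0, 0)
merge at B (invoked 3): VC(A)=(0, 1, 0), own-thread bump on P2 → (0, 1, 1)
merge at C (invoked 5): VC(A)=(0, 1, 0), own-thread bump on P1 → (0, 2, 0)
merge at E (invoked 8): VC(D)=(1, 0, 0), own-thread bump on P0 → (2, 0, 0)
merge at F (invoked 9): VC(B)=(0, 1, 1), own-thread bump on P2 → (0, 1, 2)
target: VC(F) = (0, 1, 2)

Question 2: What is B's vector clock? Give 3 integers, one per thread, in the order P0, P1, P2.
(0, 1, 1)

VC(A, invoked at 1): no causal predecessors; +1 on P1 → (0, 1, 0)
VC(D, invoked at 6): no causal predecessors; +1 on P0 → (1, 0, 0)
B (invocation 3): componentwise max over VC(A)=(0, 1, 0), +1 at P2, giving (0, 1, 1)
C (invocation 5): componentwise max over VC(A)=(0, 1, 0), +1 at P1, giving (0, 2, 0)
E (invocation 8): componentwise max over VC(D)=(1, 0, 0), +1 at P0, giving (2, 0, 0)
F (invocation 9): componentwise max over VC(B)=(0, 1, 1), +1 at P2, giving (0, 1, 2)
target: VC(B) = (0, 1, 1)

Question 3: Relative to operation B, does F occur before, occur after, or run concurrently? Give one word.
after

F spans [9,10], B spans [3,4]
resp(B)=4 < inv(F)=9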